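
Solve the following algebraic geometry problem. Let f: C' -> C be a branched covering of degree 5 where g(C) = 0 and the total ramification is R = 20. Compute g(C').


Riemann-Hurwitz formula: 2g' - 2 = d(2g - 2) + R
Given: d = 5, g = 0, R = 20
2g' - 2 = 5*(2*0 - 2) + 20
2g' - 2 = 5*(-2) + 20
2g' - 2 = -10 + 20 = 10
2g' = 12
g' = 6

6


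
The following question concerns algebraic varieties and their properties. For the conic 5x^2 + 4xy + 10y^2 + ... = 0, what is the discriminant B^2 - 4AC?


The discriminant of a conic Ax^2 + Bxy + Cy^2 + ... = 0 is B^2 - 4AC.
B^2 = 4^2 = 16
4AC = 4*5*10 = 200
Discriminant = 16 - 200 = -184

-184


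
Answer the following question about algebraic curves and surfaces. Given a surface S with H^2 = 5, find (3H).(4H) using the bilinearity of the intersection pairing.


Using bilinearity of the intersection pairing on a surface S:
(aH).(bH) = ab * (H.H)
We have H^2 = 5.
D.E = (3H).(4H) = 3*4*5
= 12*5
= 60

60


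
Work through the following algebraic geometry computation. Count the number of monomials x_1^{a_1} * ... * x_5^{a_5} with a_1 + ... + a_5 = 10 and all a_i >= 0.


The number of degree-10 monomials in 5 variables is C(d+n-1, n-1).
= C(10+5-1, 5-1) = C(14, 4)
= 1001

1001


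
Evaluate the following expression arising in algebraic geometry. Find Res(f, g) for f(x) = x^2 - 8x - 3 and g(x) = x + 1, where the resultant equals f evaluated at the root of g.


For Res(f, x - c), we evaluate f at x = c.
f(-1) = (-1)^2 - 8*(-1) - 3
= 1 + 8 - 3
= 9 - 3 = 6
Res(f, g) = 6

6


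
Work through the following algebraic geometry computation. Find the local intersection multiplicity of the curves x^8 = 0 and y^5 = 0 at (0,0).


The intersection multiplicity of V(x^a) and V(y^b) at the origin is:
I(O; V(x^8), V(y^5)) = dim_k(k[x,y]/(x^8, y^5))
A basis for k[x,y]/(x^8, y^5) is the set of monomials x^i * y^j
where 0 <= i < 8 and 0 <= j < 5.
The number of such monomials is 8 * 5 = 40

40


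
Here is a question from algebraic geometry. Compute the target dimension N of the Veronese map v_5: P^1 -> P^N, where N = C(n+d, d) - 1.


The Veronese embedding v_d: P^n -> P^N maps each point to all
degree-d monomials in n+1 homogeneous coordinates.
N = C(n+d, d) - 1
N = C(1+5, 5) - 1
N = C(6, 5) - 1
C(6, 5) = 6
N = 6 - 1 = 5

5


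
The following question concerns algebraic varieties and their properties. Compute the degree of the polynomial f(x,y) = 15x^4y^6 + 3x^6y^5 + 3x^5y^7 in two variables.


Examine each term for its total degree (sum of exponents).
  Term '15x^4y^6' has total degree 4+6 = 10.
  Term '3x^6y^5' has total degree 6+5 = 11.
  Term '3x^5y^7' has total degree 5+7 = 12.
The maximum total degree among all terms is 12.

12


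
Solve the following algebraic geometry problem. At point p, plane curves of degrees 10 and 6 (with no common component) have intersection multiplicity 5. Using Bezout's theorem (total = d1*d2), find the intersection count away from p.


By Bezout's theorem, the total intersection number is d1 * d2.
Total = 10 * 6 = 60
Intersection multiplicity at p = 5
Remaining intersections = 60 - 5 = 55

55


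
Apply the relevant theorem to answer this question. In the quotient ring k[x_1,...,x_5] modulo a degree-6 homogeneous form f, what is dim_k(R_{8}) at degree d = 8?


For R = k[x_1,...,x_n]/(f) with f homogeneous of degree e:
The Hilbert series is (1 - t^e)/(1 - t)^n.
So h(d) = C(d+n-1, n-1) - C(d-e+n-1, n-1) for d >= e.
With n=5, e=6, d=8:
C(8+5-1, 5-1) = C(12, 4) = 495
C(8-6+5-1, 5-1) = C(6, 4) = 15
h(8) = 495 - 15 = 480

480


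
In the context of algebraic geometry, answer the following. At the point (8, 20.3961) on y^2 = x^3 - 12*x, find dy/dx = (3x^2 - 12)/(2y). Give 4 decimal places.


Using implicit differentiation of y^2 = x^3 - 12*x:
2y * dy/dx = 3x^2 - 12
dy/dx = (3x^2 - 12)/(2y)
Numerator: 3*8^2 - 12 = 180
Denominator: 2*20.3961 = 40.7922
dy/dx = 180/40.7922 = 4.4126

4.4126


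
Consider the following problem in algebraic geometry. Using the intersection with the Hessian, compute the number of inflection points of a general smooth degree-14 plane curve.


For a general smooth plane curve C of degree d, the inflection points are
the intersection of C with its Hessian curve, which has degree 3(d-2).
By Bezout, the total intersection number is d * 3(d-2) = 14 * 36 = 504.
For a general curve every flex is ordinary, so each contributes
multiplicity 1 to C·Hess(C), and the number of distinct inflection
points is 3d(d-2).
Inflection points = 3*14*(14-2) = 3*14*12 = 504

504


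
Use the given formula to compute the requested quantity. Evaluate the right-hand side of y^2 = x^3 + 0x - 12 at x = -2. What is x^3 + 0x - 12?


Compute x^3 + 0x - 12 at x = -2:
x^3 = (-2)^3 = -8
0*x = 0*(-2) = 0
Sum: -8 + 0 - 12 = -20

-20


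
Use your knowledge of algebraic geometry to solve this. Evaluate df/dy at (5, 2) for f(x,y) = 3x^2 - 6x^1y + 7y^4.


df/dy = (-6)*x^1 + 4*7*y^3
At (5,2): (-6)*5^1 + 4*7*2^3
= -30 + 224
= 194

194


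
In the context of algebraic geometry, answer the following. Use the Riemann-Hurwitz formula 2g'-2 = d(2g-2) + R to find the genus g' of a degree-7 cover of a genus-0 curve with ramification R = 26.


Riemann-Hurwitz formula: 2g' - 2 = d(2g - 2) + R
Given: d = 7, g = 0, R = 26
2g' - 2 = 7*(2*0 - 2) + 26
2g' - 2 = 7*(-2) + 26
2g' - 2 = -14 + 26 = 12
2g' = 14
g' = 7

7


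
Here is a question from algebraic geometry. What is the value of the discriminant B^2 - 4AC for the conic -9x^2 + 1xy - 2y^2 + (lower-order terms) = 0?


The discriminant of a conic Ax^2 + Bxy + Cy^2 + ... = 0 is B^2 - 4AC.
B^2 = 1^2 = 1
4AC = 4*(-9)*(-2) = 72
Discriminant = 1 - 72 = -71

-71


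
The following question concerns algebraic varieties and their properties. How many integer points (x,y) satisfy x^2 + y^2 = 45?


Systematically check integer values of x where x^2 <= 45.
For each valid x, check if 45 - x^2 is a perfect square.
x=3: 45 - 9 = 36, sqrt = 6 (valid)
x=6: 45 - 36 = 9, sqrt = 3 (valid)
Total integer solutions found: 8

8


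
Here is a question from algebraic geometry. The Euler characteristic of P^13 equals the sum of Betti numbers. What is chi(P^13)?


The complex projective space P^13 has one cell in each even real dimension 0, 2, ..., 26.
The cohomology groups are H^{2k}(P^13) = Z for k = 0,...,13, and 0 otherwise.
Euler characteristic = sum of Betti numbers = 1 per even-dimensional cohomology group.
chi(P^13) = 13 + 1 = 14

14


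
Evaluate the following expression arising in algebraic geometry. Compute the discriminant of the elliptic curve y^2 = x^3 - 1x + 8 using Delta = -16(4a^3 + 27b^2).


Compute each component:
4a^3 = 4*(-1)^3 = 4*(-1) = -4
27b^2 = 27*8^2 = 27*64 = 1728
4a^3 + 27b^2 = -4 + 1728 = 1724
Delta = -16*1724 = -27584

-27584


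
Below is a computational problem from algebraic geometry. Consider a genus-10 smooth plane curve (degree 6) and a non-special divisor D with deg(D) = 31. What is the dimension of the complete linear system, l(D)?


First, compute the genus of a smooth plane curve of degree 6:
g = (d-1)(d-2)/2 = (6-1)(6-2)/2 = 10
For a non-special divisor D (i.e., h^1(D) = 0), Riemann-Roch gives:
l(D) = deg(D) - g + 1
Since deg(D) = 31 >= 2g - 1 = 19, D is non-special.
l(D) = 31 - 10 + 1 = 22

22


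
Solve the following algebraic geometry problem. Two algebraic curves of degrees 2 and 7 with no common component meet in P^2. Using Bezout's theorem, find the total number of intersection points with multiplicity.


Bezout's theorem states the intersection count equals the product of degrees.
Intersection count = 2 * 7 = 14

14


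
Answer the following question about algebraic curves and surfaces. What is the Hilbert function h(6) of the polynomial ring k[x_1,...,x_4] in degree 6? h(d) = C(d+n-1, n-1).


The Hilbert function for the polynomial ring in 4 variables is:
h(d) = C(d+n-1, n-1)
h(6) = C(6+4-1, 4-1) = C(9, 3)
= 9! / (3! * 6!)
= 84

84


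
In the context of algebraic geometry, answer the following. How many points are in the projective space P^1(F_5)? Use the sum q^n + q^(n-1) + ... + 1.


P^1(F_5) has (q^(n+1) - 1)/(q - 1) points.
= 5^1 + 5^0
= 5 + 1
= 6

6


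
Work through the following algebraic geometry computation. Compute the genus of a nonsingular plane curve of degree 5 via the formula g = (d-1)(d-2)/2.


Using the genus formula for smooth plane curves:
g = (d-1)(d-2)/2
g = (5-1)(5-2)/2
g = 4*3/2
g = 12/2 = 6

6


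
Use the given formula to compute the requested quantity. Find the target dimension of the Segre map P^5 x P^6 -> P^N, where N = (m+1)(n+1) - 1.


The Segre embedding maps P^m x P^n into P^N via
all products of coordinates from each factor.
N = (m+1)(n+1) - 1
N = (5+1)(6+1) - 1
N = 6*7 - 1
N = 42 - 1 = 41

41


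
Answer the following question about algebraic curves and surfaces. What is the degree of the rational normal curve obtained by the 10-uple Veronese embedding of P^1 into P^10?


The rational normal curve in P^10 is the image of P^1 under the 10-uple Veronese.
A general hyperplane in P^10 pulls back to a degree-10 form on P^1, which has 10 zeros,
so the curve meets a general hyperplane in 10 points. Degree = 10.

10


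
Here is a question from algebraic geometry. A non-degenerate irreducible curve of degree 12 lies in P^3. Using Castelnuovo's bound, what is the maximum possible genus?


Castelnuovo's bound: write d - 1 = m(r-1) + epsilon with 0 <= epsilon < r-1.
d - 1 = 12 - 1 = 11
r - 1 = 3 - 1 = 2
11 = 5*2 + 1, so m = 5, epsilon = 1
pi(d, r) = m(m-1)(r-1)/2 + m*epsilon
= 5*4*2/2 + 5*1
= 40/2 + 5
= 20 + 5 = 25

25


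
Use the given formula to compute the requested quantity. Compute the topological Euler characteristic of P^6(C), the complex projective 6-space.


The complex projective space P^6 has one cell in each even real dimension 0, 2, ..., 12.
The cohomology groups are H^{2k}(P^6) = Z for k = 0,...,6, and 0 otherwise.
Euler characteristic = sum of Betti numbers = 1 per even-dimensional cohomology group.
chi(P^6) = 6 + 1 = 7

7


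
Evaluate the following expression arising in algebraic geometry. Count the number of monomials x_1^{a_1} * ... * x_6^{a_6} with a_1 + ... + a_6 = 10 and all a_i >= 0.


The number of degree-10 monomials in 6 variables is C(d+n-1, n-1).
= C(10+6-1, 6-1) = C(15, 5)
= 3003

3003


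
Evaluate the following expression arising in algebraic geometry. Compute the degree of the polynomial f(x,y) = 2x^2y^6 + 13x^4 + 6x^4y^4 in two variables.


Examine each term for its total degree (sum of exponents).
  Term '2x^2y^6' has total degree 2+6 = 8.
  Term '13x^4' has total degree 4+0 = 4.
  Term '6x^4y^4' has total degree 4+4 = 8.
The maximum total degree among all terms is 8.

8


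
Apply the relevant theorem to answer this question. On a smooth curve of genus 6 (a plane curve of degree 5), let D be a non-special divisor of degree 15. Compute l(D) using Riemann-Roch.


First, compute the genus of a smooth plane curve of degree 5:
g = (d-1)(d-2)/2 = (5-1)(5-2)/2 = 6
For a non-special divisor D (i.e., h^1(D) = 0), Riemann-Roch gives:
l(D) = deg(D) - g + 1
Since deg(D) = 15 >= 2g - 1 = 11, D is non-special.
l(D) = 15 - 6 + 1 = 10

10


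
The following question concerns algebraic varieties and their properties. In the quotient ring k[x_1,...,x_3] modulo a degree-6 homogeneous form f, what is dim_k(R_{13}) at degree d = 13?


For R = k[x_1,...,x_n]/(f) with f homogeneous of degree e:
The Hilbert series is (1 - t^e)/(1 - t)^n.
So h(d) = C(d+n-1, n-1) - C(d-e+n-1, n-1) for d >= e.
With n=3, e=6, d=13:
C(13+3-1, 3-1) = C(15, 2) = 105
C(13-6+3-1, 3-1) = C(9, 2) = 36
h(13) = 105 - 36 = 69

69


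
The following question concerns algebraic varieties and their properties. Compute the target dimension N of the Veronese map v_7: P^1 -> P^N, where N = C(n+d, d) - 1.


The Veronese embedding v_d: P^n -> P^N maps each point to all
degree-d monomials in n+1 homogeneous coordinates.
N = C(n+d, d) - 1
N = C(1+7, 7) - 1
N = C(8, 7) - 1
C(8, 7) = 8
N = 8 - 1 = 7

7


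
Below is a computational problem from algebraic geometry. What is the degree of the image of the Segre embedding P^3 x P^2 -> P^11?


The degree of the Segre variety P^3 x P^2 is C(m+n, m).
= C(5, 3)
= 10

10


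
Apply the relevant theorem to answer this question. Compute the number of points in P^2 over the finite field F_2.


P^2(F_2) has (q^(n+1) - 1)/(q - 1) points.
= 2^2 + 2^1 + 2^0
= 4 + 2 + 1
= 7

7


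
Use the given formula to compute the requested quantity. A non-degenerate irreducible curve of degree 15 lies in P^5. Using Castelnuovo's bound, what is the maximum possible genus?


Castelnuovo's bound: write d - 1 = m(r-1) + epsilon with 0 <= epsilon < r-1.
d - 1 = 15 - 1 = 14
r - 1 = 5 - 1 = 4
14 = 3*4 + 2, so m = 3, epsilon = 2
pi(d, r) = m(m-1)(r-1)/2 + m*epsilon
= 3*2*4/2 + 3*2
= 24/2 + 6
= 12 + 6 = 18

18


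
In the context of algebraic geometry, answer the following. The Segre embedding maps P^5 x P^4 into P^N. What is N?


The Segre embedding maps P^m x P^n into P^N via
all products of coordinates from each factor.
N = (m+1)(n+1) - 1
N = (5+1)(4+1) - 1
N = 6*5 - 1
N = 30 - 1 = 29

29


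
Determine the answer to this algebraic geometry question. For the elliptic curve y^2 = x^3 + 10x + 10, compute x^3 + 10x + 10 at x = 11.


Compute x^3 + 10x + 10 at x = 11:
x^3 = 11^3 = 1331
10*x = 10*11 = 110
Sum: 1331 + 110 + 10 = 1451

1451


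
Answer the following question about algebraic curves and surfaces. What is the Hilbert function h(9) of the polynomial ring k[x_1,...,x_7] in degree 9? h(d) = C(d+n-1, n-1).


The Hilbert function for the polynomial ring in 7 variables is:
h(d) = C(d+n-1, n-1)
h(9) = C(9+7-1, 7-1) = C(15, 6)
= 15! / (6! * 9!)
= 5005

5005


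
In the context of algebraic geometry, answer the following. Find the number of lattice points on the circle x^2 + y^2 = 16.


Systematically check integer values of x where x^2 <= 16.
For each valid x, check if 16 - x^2 is a perfect square.
x=0: 16 - 0 = 16, sqrt = 4 (valid)
x=4: 16 - 16 = 0, sqrt = 0 (valid)
Total integer solutions found: 4

4


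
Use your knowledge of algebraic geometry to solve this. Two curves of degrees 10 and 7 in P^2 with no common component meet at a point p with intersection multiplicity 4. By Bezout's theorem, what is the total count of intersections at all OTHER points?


By Bezout's theorem, the total intersection number is d1 * d2.
Total = 10 * 7 = 70
Intersection multiplicity at p = 4
Remaining intersections = 70 - 4 = 66

66


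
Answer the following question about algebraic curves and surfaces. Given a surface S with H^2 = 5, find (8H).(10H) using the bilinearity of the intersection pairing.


Using bilinearity of the intersection pairing on a surface S:
(aH).(bH) = ab * (H.H)
We have H^2 = 5.
D.E = (8H).(10H) = 8*10*5
= 80*5
= 400

400


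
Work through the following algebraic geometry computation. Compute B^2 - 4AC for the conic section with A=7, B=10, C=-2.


The discriminant of a conic Ax^2 + Bxy + Cy^2 + ... = 0 is B^2 - 4AC.
B^2 = 10^2 = 100
4AC = 4*7*(-2) = -56
Discriminant = 100 + 56 = 156

156


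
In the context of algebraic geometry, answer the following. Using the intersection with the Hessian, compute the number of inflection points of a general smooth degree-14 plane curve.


For a general smooth plane curve C of degree d, the inflection points are
the intersection of C with its Hessian curve, which has degree 3(d-2).
By Bezout, the total intersection number is d * 3(d-2) = 14 * 36 = 504.
For a general curve every flex is ordinary, so each contributes
multiplicity 1 to C·Hess(C), and the number of distinct inflection
points is 3d(d-2).
Inflection points = 3*14*(14-2) = 3*14*12 = 504

504


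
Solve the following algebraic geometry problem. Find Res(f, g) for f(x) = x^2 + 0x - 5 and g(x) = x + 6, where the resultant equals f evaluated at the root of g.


For Res(f, x - c), we evaluate f at x = c.
f(-6) = (-6)^2 + 0*(-6) - 5
= 36 + 0 - 5
= 36 - 5 = 31
Res(f, g) = 31

31


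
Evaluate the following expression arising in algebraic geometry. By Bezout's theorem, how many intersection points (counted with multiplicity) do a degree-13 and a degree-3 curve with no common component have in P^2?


Bezout's theorem states the intersection count equals the product of degrees.
Intersection count = 13 * 3 = 39

39


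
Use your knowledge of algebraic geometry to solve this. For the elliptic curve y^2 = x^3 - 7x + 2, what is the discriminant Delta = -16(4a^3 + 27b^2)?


Compute each component:
4a^3 = 4*(-7)^3 = 4*(-343) = -1372
27b^2 = 27*2^2 = 27*4 = 108
4a^3 + 27b^2 = -1372 + 108 = -1264
Delta = -16*(-1264) = 20224

20224


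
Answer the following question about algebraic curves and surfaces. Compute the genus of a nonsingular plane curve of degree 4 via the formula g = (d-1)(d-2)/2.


Using the genus formula for smooth plane curves:
g = (d-1)(d-2)/2
g = (4-1)(4-2)/2
g = 3*2/2
g = 6/2 = 3

3


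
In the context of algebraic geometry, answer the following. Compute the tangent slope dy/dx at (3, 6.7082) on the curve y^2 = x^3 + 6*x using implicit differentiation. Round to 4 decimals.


Using implicit differentiation of y^2 = x^3 + 6*x:
2y * dy/dx = 3x^2 + 6
dy/dx = (3x^2 + 6)/(2y)
Numerator: 3*3^2 + 6 = 33
Denominator: 2*6.7082 = 13.4164
dy/dx = 33/13.4164 = 2.4597

2.4597


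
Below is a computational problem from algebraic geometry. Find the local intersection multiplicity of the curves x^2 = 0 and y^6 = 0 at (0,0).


The intersection multiplicity of V(x^a) and V(y^b) at the origin is:
I(O; V(x^2), V(y^6)) = dim_k(k[x,y]/(x^2, y^6))
A basis for k[x,y]/(x^2, y^6) is the set of monomials x^i * y^j
where 0 <= i < 2 and 0 <= j < 6.
The number of such monomials is 2 * 6 = 12

12


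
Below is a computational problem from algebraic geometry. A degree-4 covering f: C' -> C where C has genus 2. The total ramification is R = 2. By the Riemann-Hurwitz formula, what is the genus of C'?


Riemann-Hurwitz formula: 2g' - 2 = d(2g - 2) + R
Given: d = 4, g = 2, R = 2
2g' - 2 = 4*(2*2 - 2) + 2
2g' - 2 = 4*2 + 2
2g' - 2 = 8 + 2 = 10
2g' = 12
g' = 6

6


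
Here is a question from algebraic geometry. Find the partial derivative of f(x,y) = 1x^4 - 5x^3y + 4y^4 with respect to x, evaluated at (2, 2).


df/dx = 4*1*x^3 + 3*(-5)*x^2*y
At (2,2): 4*1*2^3 + 3*(-5)*2^2*2
= 32 - 120
= -88

-88


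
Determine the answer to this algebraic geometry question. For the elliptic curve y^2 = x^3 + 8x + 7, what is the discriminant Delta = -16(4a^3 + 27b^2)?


Compute each component:
4a^3 = 4*8^3 = 4*512 = 2048
27b^2 = 27*7^2 = 27*49 = 1323
4a^3 + 27b^2 = 2048 + 1323 = 3371
Delta = -16*3371 = -53936

-53936


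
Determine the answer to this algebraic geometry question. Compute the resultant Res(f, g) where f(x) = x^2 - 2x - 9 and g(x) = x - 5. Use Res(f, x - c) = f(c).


For Res(f, x - c), we evaluate f at x = c.
f(5) = 5^2 - 2*5 - 9
= 25 - 10 - 9
= 15 - 9 = 6
Res(f, g) = 6

6


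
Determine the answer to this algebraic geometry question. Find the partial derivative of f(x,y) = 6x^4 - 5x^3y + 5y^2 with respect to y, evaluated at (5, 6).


df/dy = (-5)*x^3 + 2*5*y^1
At (5,6): (-5)*5^3 + 2*5*6^1
= -625 + 60
= -565

-565


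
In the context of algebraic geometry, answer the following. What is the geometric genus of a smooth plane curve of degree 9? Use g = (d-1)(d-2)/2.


Using the genus formula for smooth plane curves:
g = (d-1)(d-2)/2
g = (9-1)(9-2)/2
g = 8*7/2
g = 56/2 = 28

28


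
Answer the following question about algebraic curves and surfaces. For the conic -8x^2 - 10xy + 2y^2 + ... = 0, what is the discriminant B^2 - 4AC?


The discriminant of a conic Ax^2 + Bxy + Cy^2 + ... = 0 is B^2 - 4AC.
B^2 = (-10)^2 = 100
4AC = 4*(-8)*2 = -64
Discriminant = 100 + 64 = 164

164


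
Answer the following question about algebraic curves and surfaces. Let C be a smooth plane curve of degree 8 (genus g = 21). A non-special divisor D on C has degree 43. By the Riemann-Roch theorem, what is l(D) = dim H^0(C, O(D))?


First, compute the genus of a smooth plane curve of degree 8:
g = (d-1)(d-2)/2 = (8-1)(8-2)/2 = 21
For a non-special divisor D (i.e., h^1(D) = 0), Riemann-Roch gives:
l(D) = deg(D) - g + 1
Since deg(D) = 43 >= 2g - 1 = 41, D is non-special.
l(D) = 43 - 21 + 1 = 23

23


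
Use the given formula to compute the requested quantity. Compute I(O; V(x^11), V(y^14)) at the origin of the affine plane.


The intersection multiplicity of V(x^a) and V(y^b) at the origin is:
I(O; V(x^11), V(y^14)) = dim_k(k[x,y]/(x^11, y^14))
A basis for k[x,y]/(x^11, y^14) is the set of monomials x^i * y^j
where 0 <= i < 11 and 0 <= j < 14.
The number of such monomials is 11 * 14 = 154

154


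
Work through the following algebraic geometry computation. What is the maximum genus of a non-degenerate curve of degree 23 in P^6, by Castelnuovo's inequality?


Castelnuovo's bound: write d - 1 = m(r-1) + epsilon with 0 <= epsilon < r-1.
d - 1 = 23 - 1 = 22
r - 1 = 6 - 1 = 5
22 = 4*5 + 2, so m = 4, epsilon = 2
pi(d, r) = m(m-1)(r-1)/2 + m*epsilon
= 4*3*5/2 + 4*2
= 60/2 + 8
= 30 + 8 = 38

38


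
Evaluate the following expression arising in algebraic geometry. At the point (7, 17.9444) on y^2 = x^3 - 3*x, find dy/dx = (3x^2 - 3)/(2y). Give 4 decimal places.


Using implicit differentiation of y^2 = x^3 - 3*x:
2y * dy/dx = 3x^2 - 3
dy/dx = (3x^2 - 3)/(2y)
Numerator: 3*7^2 - 3 = 144
Denominator: 2*17.9444 = 35.8888
dy/dx = 144/35.8888 = 4.0124

4.0124


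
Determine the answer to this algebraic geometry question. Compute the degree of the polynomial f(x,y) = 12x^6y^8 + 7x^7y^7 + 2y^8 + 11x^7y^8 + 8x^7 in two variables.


Examine each term for its total degree (sum of exponents).
  Term '12x^6y^8' has total degree 6+8 = 14.
  Term '7x^7y^7' has total degree 7+7 = 14.
  Term '2y^8' has total degree 0+8 = 8.
  Term '11x^7y^8' has total degree 7+8 = 15.
  Term '8x^7' has total degree 7+0 = 7.
The maximum total degree among all terms is 15.

15


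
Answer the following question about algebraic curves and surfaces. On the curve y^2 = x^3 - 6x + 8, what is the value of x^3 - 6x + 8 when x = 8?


Compute x^3 - 6x + 8 at x = 8:
x^3 = 8^3 = 512
(-6)*x = (-6)*8 = -48
Sum: 512 - 48 + 8 = 472

472


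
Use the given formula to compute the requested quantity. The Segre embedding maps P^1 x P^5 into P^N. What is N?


The Segre embedding maps P^m x P^n into P^N via
all products of coordinates from each factor.
N = (m+1)(n+1) - 1
N = (1+1)(5+1) - 1
N = 2*6 - 1
N = 12 - 1 = 11

11


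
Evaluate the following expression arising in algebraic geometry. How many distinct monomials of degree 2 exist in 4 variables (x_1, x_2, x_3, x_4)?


The number of degree-2 monomials in 4 variables is C(d+n-1, n-1).
= C(2+4-1, 4-1) = C(5, 3)
= 10

10


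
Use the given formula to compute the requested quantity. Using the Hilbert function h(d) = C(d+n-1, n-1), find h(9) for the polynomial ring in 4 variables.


The Hilbert function for the polynomial ring in 4 variables is:
h(d) = C(d+n-1, n-1)
h(9) = C(9+4-1, 4-1) = C(12, 3)
= 12! / (3! * 9!)
= 220

220


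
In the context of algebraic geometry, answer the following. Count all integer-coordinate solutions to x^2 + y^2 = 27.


Systematically check integer values of x where x^2 <= 27.
For each valid x, check if 27 - x^2 is a perfect square.
Total integer solutions found: 0

0


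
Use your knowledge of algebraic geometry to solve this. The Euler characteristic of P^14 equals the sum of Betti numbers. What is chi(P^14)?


The complex projective space P^14 has one cell in each even real dimension 0, 2, ..., 28.
The cohomology groups are H^{2k}(P^14) = Z for k = 0,...,14, and 0 otherwise.
Euler characteristic = sum of Betti numbers = 1 per even-dimensional cohomology group.
chi(P^14) = 14 + 1 = 15

15


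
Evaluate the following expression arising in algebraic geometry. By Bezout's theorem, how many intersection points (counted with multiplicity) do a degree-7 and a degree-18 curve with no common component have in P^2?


Bezout's theorem states the intersection count equals the product of degrees.
Intersection count = 7 * 18 = 126

126


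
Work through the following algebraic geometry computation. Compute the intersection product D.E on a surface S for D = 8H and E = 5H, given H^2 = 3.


Using bilinearity of the intersection pairing on a surface S:
(aH).(bH) = ab * (H.H)
We have H^2 = 3.
D.E = (8H).(5H) = 8*5*3
= 40*3
= 120

120


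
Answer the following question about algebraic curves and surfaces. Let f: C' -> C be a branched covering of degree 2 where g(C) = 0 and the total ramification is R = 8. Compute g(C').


Riemann-Hurwitz formula: 2g' - 2 = d(2g - 2) + R
Given: d = 2, g = 0, R = 8
2g' - 2 = 2*(2*0 - 2) + 8
2g' - 2 = 2*(-2) + 8
2g' - 2 = -4 + 8 = 4
2g' = 6
g' = 3

3


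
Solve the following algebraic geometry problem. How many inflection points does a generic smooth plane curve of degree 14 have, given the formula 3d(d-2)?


For a general smooth plane curve C of degree d, the inflection points are
the intersection of C with its Hessian curve, which has degree 3(d-2).
By Bezout, the total intersection number is d * 3(d-2) = 14 * 36 = 504.
For a general curve every flex is ordinary, so each contributes
multiplicity 1 to C·Hess(C), and the number of distinct inflection
points is 3d(d-2).
Inflection points = 3*14*(14-2) = 3*14*12 = 504

504


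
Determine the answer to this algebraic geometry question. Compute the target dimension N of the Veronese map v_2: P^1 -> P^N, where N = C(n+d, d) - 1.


The Veronese embedding v_d: P^n -> P^N maps each point to all
degree-d monomials in n+1 homogeneous coordinates.
N = C(n+d, d) - 1
N = C(1+2, 2) - 1
N = C(3, 2) - 1
C(3, 2) = 3
N = 3 - 1 = 2

2


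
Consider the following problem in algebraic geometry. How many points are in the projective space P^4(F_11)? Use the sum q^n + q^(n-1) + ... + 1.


P^4(F_11) has (q^(n+1) - 1)/(q - 1) points.
= 11^4 + 11^3 + 11^2 + 11^1 + 11^0
= 14641 + 1331 + 121 + 11 + 1
= 16105

16105


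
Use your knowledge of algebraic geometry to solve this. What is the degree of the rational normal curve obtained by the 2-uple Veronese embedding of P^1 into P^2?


The rational normal curve in P^2 is the image of P^1 under the 2-uple Veronese.
A general hyperplane in P^2 pulls back to a degree-2 form on P^1, which has 2 zeros,
so the curve meets a general hyperplane in 2 points. Degree = 2.

2


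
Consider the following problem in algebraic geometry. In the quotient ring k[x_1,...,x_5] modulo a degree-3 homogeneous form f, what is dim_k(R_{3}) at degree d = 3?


For R = k[x_1,...,x_n]/(f) with f homogeneous of degree e:
The Hilbert series is (1 - t^e)/(1 - t)^n.
So h(d) = C(d+n-1, n-1) - C(d-e+n-1, n-1) for d >= e.
With n=5, e=3, d=3:
C(3+5-1, 5-1) = C(7, 4) = 35
C(3-3+5-1, 5-1) = C(4, 4) = 1
h(3) = 35 - 1 = 34

34


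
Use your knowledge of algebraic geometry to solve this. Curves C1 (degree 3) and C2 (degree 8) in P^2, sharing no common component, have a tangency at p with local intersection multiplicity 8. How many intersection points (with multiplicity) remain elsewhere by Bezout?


By Bezout's theorem, the total intersection number is d1 * d2.
Total = 3 * 8 = 24
Intersection multiplicity at p = 8
Remaining intersections = 24 - 8 = 16

16


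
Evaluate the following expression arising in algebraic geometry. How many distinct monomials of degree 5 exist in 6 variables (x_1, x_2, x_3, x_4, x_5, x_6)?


The number of degree-5 monomials in 6 variables is C(d+n-1, n-1).
= C(5+6-1, 6-1) = C(10, 5)
= 252

252


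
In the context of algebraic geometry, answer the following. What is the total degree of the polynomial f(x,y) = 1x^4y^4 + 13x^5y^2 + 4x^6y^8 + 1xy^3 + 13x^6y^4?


Examine each term for its total degree (sum of exponents).
  Term '1x^4y^4' has total degree 4+4 = 8.
  Term '13x^5y^2' has total degree 5+2 = 7.
  Term '4x^6y^8' has total degree 6+8 = 14.
  Term '1xy^3' has total degree 1+3 = 4.
  Term '13x^6y^4' has total degree 6+4 = 10.
The maximum total degree among all terms is 14.

14


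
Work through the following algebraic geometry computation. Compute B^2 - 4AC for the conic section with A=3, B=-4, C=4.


The discriminant of a conic Ax^2 + Bxy + Cy^2 + ... = 0 is B^2 - 4AC.
B^2 = (-4)^2 = 16
4AC = 4*3*4 = 48
Discriminant = 16 - 48 = -32

-32


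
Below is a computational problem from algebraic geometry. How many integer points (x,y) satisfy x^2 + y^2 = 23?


Systematically check integer values of x where x^2 <= 23.
For each valid x, check if 23 - x^2 is a perfect square.
Total integer solutions found: 0

0


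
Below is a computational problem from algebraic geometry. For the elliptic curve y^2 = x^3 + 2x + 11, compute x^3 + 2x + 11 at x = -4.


Compute x^3 + 2x + 11 at x = -4:
x^3 = (-4)^3 = -64
2*x = 2*(-4) = -8
Sum: -64 - 8 + 11 = -61

-61


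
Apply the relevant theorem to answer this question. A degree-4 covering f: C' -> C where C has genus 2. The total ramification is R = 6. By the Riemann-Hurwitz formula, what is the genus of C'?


Riemann-Hurwitz formula: 2g' - 2 = d(2g - 2) + R
Given: d = 4, g = 2, R = 6
2g' - 2 = 4*(2*2 - 2) + 6
2g' - 2 = 4*2 + 6
2g' - 2 = 8 + 6 = 14
2g' = 16
g' = 8

8


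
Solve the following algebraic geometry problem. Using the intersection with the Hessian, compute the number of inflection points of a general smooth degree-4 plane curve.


For a general smooth plane curve C of degree d, the inflection points are
the intersection of C with its Hessian curve, which has degree 3(d-2).
By Bezout, the total intersection number is d * 3(d-2) = 4 * 6 = 24.
For a general curve every flex is ordinary, so each contributes
multiplicity 1 to C·Hess(C), and the number of distinct inflection
points is 3d(d-2).
Inflection points = 3*4*(4-2) = 3*4*2 = 24

24


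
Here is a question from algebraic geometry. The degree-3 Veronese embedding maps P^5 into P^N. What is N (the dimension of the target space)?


The Veronese embedding v_d: P^n -> P^N maps each point to all
degree-d monomials in n+1 homogeneous coordinates.
N = C(n+d, d) - 1
N = C(5+3, 3) - 1
N = C(8, 3) - 1
C(8, 3) = 56
N = 56 - 1 = 55

55


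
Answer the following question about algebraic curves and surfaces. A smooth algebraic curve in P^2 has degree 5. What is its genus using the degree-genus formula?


Using the genus formula for smooth plane curves:
g = (d-1)(d-2)/2
g = (5-1)(5-2)/2
g = 4*3/2
g = 12/2 = 6

6


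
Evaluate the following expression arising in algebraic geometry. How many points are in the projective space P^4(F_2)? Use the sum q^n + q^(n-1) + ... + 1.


P^4(F_2) has (q^(n+1) - 1)/(q - 1) points.
= 2^4 + 2^3 + 2^2 + 2^1 + 2^0
= 16 + 8 + 4 + 2 + 1
= 31

31


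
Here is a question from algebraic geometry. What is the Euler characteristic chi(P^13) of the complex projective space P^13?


The complex projective space P^13 has one cell in each even real dimension 0, 2, ..., 26.
The cohomology groups are H^{2k}(P^13) = Z for k = 0,...,13, and 0 otherwise.
Euler characteristic = sum of Betti numbers = 1 per even-dimensional cohomology group.
chi(P^13) = 13 + 1 = 14

14


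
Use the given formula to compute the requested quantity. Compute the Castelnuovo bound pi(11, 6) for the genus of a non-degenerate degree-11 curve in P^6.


Castelnuovo's bound: write d - 1 = m(r-1) + epsilon with 0 <= epsilon < r-1.
d - 1 = 11 - 1 = 10
r - 1 = 6 - 1 = 5
10 = 2*5 + 0, so m = 2, epsilon = 0
pi(d, r) = m(m-1)(r-1)/2 + m*epsilon
= 2*1*5/2 + 2*0
= 10/2 + 0
= 5 + 0 = 5

5


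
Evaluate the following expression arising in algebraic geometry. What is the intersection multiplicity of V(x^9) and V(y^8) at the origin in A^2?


The intersection multiplicity of V(x^a) and V(y^b) at the origin is:
I(O; V(x^9), V(y^8)) = dim_k(k[x,y]/(x^9, y^8))
A basis for k[x,y]/(x^9, y^8) is the set of monomials x^i * y^j
where 0 <= i < 9 and 0 <= j < 8.
The number of such monomials is 9 * 8 = 72

72


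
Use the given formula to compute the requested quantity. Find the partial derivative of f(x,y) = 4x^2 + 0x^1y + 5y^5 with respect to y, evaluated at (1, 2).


df/dy = 0*x^1 + 5*5*y^4
At (1,2): 0*1^1 + 5*5*2^4
= 0 + 400
= 400

400


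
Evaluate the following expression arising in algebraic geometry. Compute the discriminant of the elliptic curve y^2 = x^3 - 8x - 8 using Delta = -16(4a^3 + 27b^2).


Compute each component:
4a^3 = 4*(-8)^3 = 4*(-512) = -2048
27b^2 = 27*(-8)^2 = 27*64 = 1728
4a^3 + 27b^2 = -2048 + 1728 = -320
Delta = -16*(-320) = 5120

5120


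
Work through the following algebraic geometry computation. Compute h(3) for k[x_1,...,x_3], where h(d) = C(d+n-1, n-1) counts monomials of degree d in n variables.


The Hilbert function for the polynomial ring in 3 variables is:
h(d) = C(d+n-1, n-1)
h(3) = C(3+3-1, 3-1) = C(5, 2)
= 5! / (2! * 3!)
= 10

10


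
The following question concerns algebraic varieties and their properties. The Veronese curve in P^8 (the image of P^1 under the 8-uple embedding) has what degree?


The rational normal curve in P^8 is the image of P^1 under the 8-uple Veronese.
A general hyperplane in P^8 pulls back to a degree-8 form on P^1, which has 8 zeros,
so the curve meets a general hyperplane in 8 points. Degree = 8.

8


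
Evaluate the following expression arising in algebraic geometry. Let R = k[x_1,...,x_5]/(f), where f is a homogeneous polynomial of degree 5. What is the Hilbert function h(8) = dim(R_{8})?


For R = k[x_1,...,x_n]/(f) with f homogeneous of degree e:
The Hilbert series is (1 - t^e)/(1 - t)^n.
So h(d) = C(d+n-1, n-1) - C(d-e+n-1, n-1) for d >= e.
With n=5, e=5, d=8:
C(8+5-1, 5-1) = C(12, 4) = 495
C(8-5+5-1, 5-1) = C(7, 4) = 35
h(8) = 495 - 35 = 460

460


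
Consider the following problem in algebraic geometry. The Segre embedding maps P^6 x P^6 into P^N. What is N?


The Segre embedding maps P^m x P^n into P^N via
all products of coordinates from each factor.
N = (m+1)(n+1) - 1
N = (6+1)(6+1) - 1
N = 7*7 - 1
N = 49 - 1 = 48

48


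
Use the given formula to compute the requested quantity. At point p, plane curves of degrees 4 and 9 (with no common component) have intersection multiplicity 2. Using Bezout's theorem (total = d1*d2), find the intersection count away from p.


By Bezout's theorem, the total intersection number is d1 * d2.
Total = 4 * 9 = 36
Intersection multiplicity at p = 2
Remaining intersections = 36 - 2 = 34

34


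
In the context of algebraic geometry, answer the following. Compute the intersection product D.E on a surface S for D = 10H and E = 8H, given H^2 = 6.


Using bilinearity of the intersection pairing on a surface S:
(aH).(bH) = ab * (H.H)
We have H^2 = 6.
D.E = (10H).(8H) = 10*8*6
= 80*6
= 480

480


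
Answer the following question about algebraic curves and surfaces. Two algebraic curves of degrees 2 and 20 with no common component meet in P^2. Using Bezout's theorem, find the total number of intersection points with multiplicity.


Bezout's theorem states the intersection count equals the product of degrees.
Intersection count = 2 * 20 = 40

40


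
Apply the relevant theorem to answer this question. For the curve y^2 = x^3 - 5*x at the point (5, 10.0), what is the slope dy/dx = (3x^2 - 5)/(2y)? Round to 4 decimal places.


Using implicit differentiation of y^2 = x^3 - 5*x:
2y * dy/dx = 3x^2 - 5
dy/dx = (3x^2 - 5)/(2y)
Numerator: 3*5^2 - 5 = 70
Denominator: 2*10.0 = 20.0
dy/dx = 70/20.0 = 3.5000

3.5000


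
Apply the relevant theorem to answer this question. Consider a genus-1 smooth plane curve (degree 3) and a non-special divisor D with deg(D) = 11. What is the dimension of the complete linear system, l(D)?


First, compute the genus of a smooth plane curve of degree 3:
g = (d-1)(d-2)/2 = (3-1)(3-2)/2 = 1
For a non-special divisor D (i.e., h^1(D) = 0), Riemann-Roch gives:
l(D) = deg(D) - g + 1
Since deg(D) = 11 >= 2g - 1 = 1, D is non-special.
l(D) = 11 - 1 + 1 = 11

11


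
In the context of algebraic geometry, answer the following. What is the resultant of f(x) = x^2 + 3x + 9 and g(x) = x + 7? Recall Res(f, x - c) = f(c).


For Res(f, x - c), we evaluate f at x = c.
f(-7) = (-7)^2 + 3*(-7) + 9
= 49 - 21 + 9
= 28 + 9 = 37
Res(f, g) = 37

37


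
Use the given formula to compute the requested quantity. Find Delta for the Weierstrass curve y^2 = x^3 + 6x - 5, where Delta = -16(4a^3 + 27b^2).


Compute each component:
4a^3 = 4*6^3 = 4*216 = 864
27b^2 = 27*(-5)^2 = 27*25 = 675
4a^3 + 27b^2 = 864 + 675 = 1539
Delta = -16*1539 = -24624

-24624


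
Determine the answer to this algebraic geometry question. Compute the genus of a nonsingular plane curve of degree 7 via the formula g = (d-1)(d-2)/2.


Using the genus formula for smooth plane curves:
g = (d-1)(d-2)/2
g = (7-1)(7-2)/2
g = 6*5/2
g = 30/2 = 15

15


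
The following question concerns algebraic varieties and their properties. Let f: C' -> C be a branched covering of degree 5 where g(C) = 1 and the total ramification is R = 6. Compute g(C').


Riemann-Hurwitz formula: 2g' - 2 = d(2g - 2) + R
Given: d = 5, g = 1, R = 6
2g' - 2 = 5*(2*1 - 2) + 6
2g' - 2 = 5*0 + 6
2g' - 2 = 0 + 6 = 6
2g' = 8
g' = 4

4


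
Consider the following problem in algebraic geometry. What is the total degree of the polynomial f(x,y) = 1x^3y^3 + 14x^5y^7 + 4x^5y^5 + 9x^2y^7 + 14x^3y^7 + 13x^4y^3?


Examine each term for its total degree (sum of exponents).
  Term '1x^3y^3' has total degree 3+3 = 6.
  Term '14x^5y^7' has total degree 5+7 = 12.
  Term '4x^5y^5' has total degree 5+5 = 10.
  Term '9x^2y^7' has total degree 2+7 = 9.
  Term '14x^3y^7' has total degree 3+7 = 10.
  Term '13x^4y^3' has total degree 4+3 = 7.
The maximum total degree among all terms is 12.

12


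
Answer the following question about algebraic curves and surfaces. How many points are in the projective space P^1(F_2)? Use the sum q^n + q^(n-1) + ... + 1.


P^1(F_2) has (q^(n+1) - 1)/(q - 1) points.
= 2^1 + 2^0
= 2 + 1
= 3

3


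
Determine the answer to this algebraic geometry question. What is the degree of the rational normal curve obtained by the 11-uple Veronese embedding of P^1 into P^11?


The rational normal curve in P^11 is the image of P^1 under the 11-uple Veronese.
A general hyperplane in P^11 pulls back to a degree-11 form on P^1, which has 11 zeros,
so the curve meets a general hyperplane in 11 points. Degree = 11.

11


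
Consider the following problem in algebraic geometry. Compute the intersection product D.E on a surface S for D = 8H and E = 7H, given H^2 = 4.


Using bilinearity of the intersection pairing on a surface S:
(aH).(bH) = ab * (H.H)
We have H^2 = 4.
D.E = (8H).(7H) = 8*7*4
= 56*4
= 224

224


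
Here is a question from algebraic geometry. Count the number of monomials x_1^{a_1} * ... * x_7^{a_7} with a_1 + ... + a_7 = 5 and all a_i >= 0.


The number of degree-5 monomials in 7 variables is C(d+n-1, n-1).
= C(5+7-1, 7-1) = C(11, 6)
= 462

462


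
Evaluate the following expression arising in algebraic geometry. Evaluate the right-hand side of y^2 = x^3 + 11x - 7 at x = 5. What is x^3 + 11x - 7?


Compute x^3 + 11x - 7 at x = 5:
x^3 = 5^3 = 125
11*x = 11*5 = 55
Sum: 125 + 55 - 7 = 173

173


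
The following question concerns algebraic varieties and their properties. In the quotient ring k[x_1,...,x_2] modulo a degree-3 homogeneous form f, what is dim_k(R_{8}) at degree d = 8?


For R = k[x_1,...,x_n]/(f) with f homogeneous of degree e:
The Hilbert series is (1 - t^e)/(1 - t)^n.
So h(d) = C(d+n-1, n-1) - C(d-e+n-1, n-1) for d >= e.
With n=2, e=3, d=8:
C(8+2-1, 2-1) = C(9, 1) = 9
C(8-3+2-1, 2-1) = C(6, 1) = 6
h(8) = 9 - 6 = 3

3


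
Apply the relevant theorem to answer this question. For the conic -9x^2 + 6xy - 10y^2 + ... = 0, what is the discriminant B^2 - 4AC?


The discriminant of a conic Ax^2 + Bxy + Cy^2 + ... = 0 is B^2 - 4AC.
B^2 = 6^2 = 36
4AC = 4*(-9)*(-10) = 360
Discriminant = 36 - 360 = -324

-324
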